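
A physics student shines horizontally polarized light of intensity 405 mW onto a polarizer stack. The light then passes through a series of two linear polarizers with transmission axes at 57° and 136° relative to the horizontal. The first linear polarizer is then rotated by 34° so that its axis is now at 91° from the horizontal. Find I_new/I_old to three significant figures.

I_new/I_old ≈ 0.0141

Before rotation:
By Malus's law, I₁ = I₀ cos²(57° − 0°) = I₀ cos²(57°) = 0.2966 I₀.
I₂ = I₁ cos²(136° − 57°) = 0.2966 I₀ · cos²(79°) = 0.0108 I₀.
After rotation:
I₁ = I₀ cos²(91° − 0°) = I₀ cos²(89°) = 0.0003046 I₀.
I₂ = I₁ cos²(136° − 91°) = 0.0003046 I₀ · cos²(45°) = 0.0001523 I₀.
Ratio = 0.0001523 / 0.0108 = 0.0141.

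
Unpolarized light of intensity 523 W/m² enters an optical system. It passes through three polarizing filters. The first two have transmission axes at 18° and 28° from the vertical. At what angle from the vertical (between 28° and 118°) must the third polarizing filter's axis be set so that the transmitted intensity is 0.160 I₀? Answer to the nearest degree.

Unpolarized light through the first polarizer → I₁ = ½ I₀, now polarized at 18°.
I₂ = I₁ cos²(28° − 18°) = 0.5 I₀ · cos²(10°) = 0.4849 I₀.
Need I₃/I₀ = 0.16, so cos²(θ − 28°) = 0.16 / 0.4849 = 0.3299.
θ − 28° = arccos(√0.3299) = 54.9°, giving θ ≈ 28 + 54.9 = 82.9°.

θ ≈ 83°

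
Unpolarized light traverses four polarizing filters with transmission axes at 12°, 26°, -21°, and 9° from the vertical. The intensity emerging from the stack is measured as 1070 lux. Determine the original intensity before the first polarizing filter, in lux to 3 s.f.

I₀ ≈ 6520 lux

Unpolarized light through the first polarizer → I₁ = ½ I₀, now polarized at 12°.
I₂ = I₁ cos²(26° − 12°) = 0.5 I₀ · cos²(14°) = 0.4707 I₀.
I₃ = I₂ cos²(-21° − 26°) = 0.4707 I₀ · cos²(47°) = 0.2189 I₀.
I₄ = I₃ cos²(9° + 21°) = 0.2189 I₀ · cos²(30°) = 0.1642 I₀.
So 1070 lux = 0.1642 I₀, giving I₀ = 1070/0.1642 = 6516 lux.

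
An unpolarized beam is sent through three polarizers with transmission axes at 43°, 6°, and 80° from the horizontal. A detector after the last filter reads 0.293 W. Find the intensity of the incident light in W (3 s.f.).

Unpolarized light through the first polarizer → I₁ = ½ I₀, now polarized at 43°.
I₂ = I₁ cos²(6° − 43°) = 0.5 I₀ · cos²(37°) = 0.3189 I₀.
I₃ = I₂ cos²(80° − 6°) = 0.3189 I₀ · cos²(74°) = 0.02423 I₀.
So 0.293 W = 0.02423 I₀, giving I₀ = 0.293/0.02423 = 12.09 W.

I₀ ≈ 12.1 W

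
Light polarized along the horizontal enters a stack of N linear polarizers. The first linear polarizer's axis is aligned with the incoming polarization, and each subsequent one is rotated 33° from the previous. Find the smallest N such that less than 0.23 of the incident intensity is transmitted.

First polarizer is aligned with the polarization: full transmission.
Each further stage multiplies by cos²(33°) = 0.7034.
After N polarizers: T = 0.7034^(N−1). Require T < 0.23 ⇒ N−1 > ln(0.23)/ln(0.7034) = 4.18, so N−1 ≥ 5 and N = 6.
Check: N=6 gives T = 0.1722 < 0.23; N=5 gives T = 0.2448.

N = 6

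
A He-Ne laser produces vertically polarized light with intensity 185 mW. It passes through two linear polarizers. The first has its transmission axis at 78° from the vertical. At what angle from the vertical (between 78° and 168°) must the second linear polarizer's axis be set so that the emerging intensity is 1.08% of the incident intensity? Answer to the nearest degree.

θ ≈ 138°

I₁ = I₀ cos²(78° − 0°) = I₀ cos²(78°) = 0.04323 I₀.
Need I₂/I₀ = 0.0108, so cos²(θ − 78°) = 0.0108 / 0.04323 = 0.2498.
θ − 78° = arccos(√0.2498) = 60.0°, giving θ ≈ 78 + 60.0 = 138.0°.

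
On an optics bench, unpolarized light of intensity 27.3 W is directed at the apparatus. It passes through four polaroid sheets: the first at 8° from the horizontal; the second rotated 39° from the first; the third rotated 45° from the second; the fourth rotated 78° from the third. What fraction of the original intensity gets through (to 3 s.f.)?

Unpolarized light through the first polarizer → I₁ = 27.3 W/2 = 13.65 W, polarized at 8°.
I₂ = I₁ · cos²(39°) = 13.65 · 0.604 = 8.244 W.
I₃ = I₂ · cos²(45°) = 8.244 · 0.5 = 4.122 W.
I₄ = I₃ · cos²(78°) = 4.122 · 0.04323 = 0.1782 W.
Transmitted fraction = 0.006527.

I/I₀ ≈ 0.00653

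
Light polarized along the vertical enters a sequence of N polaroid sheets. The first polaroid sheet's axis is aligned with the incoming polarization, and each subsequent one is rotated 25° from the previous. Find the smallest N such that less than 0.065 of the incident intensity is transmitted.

First polarizer is aligned with the polarization: full transmission.
Each further stage multiplies by cos²(25°) = 0.8214.
After N polarizers: T = 0.8214^(N−1). Require T < 0.065 ⇒ N−1 > ln(0.065)/ln(0.8214) = 13.89, so N−1 ≥ 14 and N = 15.
Check: N=15 gives T = 0.06364 < 0.065; N=14 gives T = 0.07748.

N = 15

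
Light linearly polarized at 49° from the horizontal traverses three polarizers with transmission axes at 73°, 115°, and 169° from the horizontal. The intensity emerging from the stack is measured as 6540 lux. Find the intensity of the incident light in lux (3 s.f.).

I₀ ≈ 4.11e4 lux

I₁ = I₀ cos²(73° − 49°) = I₀ cos²(24°) = 0.8346 I₀.
I₂ = I₁ cos²(115° − 73°) = 0.8346 I₀ · cos²(42°) = 0.4609 I₀.
I₃ = I₂ cos²(169° − 115°) = 0.4609 I₀ · cos²(54°) = 0.1592 I₀.
So 6540 lux = 0.1592 I₀, giving I₀ = 6540/0.1592 = 4.107e+04 lux.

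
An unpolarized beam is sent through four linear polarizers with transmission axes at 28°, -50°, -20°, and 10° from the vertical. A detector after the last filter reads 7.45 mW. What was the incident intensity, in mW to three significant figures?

I₀ ≈ 613 mW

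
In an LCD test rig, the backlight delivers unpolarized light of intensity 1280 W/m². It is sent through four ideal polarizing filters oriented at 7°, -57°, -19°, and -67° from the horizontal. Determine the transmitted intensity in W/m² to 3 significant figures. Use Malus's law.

I ≈ 34.2 W/m²

Unpolarized light through the first polarizer → I₁ = 1280 W/m²/2 = 640 W/m², polarized at 7°.
I₂ = I₁ · cos²(64°) = 640 · 0.1922 = 123 W/m².
I₃ = I₂ · cos²(38°) = 123 · 0.621 = 76.37 W/m².
I₄ = I₃ · cos²(48°) = 76.37 · 0.4477 = 34.19 W/m².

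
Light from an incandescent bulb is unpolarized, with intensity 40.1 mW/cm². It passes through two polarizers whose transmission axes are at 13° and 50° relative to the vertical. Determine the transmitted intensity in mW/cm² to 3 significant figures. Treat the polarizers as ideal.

Unpolarized light through the first polarizer → I₁ = 40.1 mW/cm²/2 = 20.05 mW/cm², polarized at 13°.
I₂ = I₁ · cos²(37°) = 20.05 · 0.6378 = 12.79 mW/cm².

I ≈ 12.8 mW/cm²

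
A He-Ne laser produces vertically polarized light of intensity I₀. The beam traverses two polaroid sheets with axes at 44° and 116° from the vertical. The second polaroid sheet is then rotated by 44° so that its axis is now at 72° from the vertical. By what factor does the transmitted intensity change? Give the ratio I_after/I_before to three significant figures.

Before rotation:
By Malus's law, I₁ = I₀ cos²(44° − 0°) = I₀ cos²(44°) = 0.5174 I₀.
I₂ = I₁ cos²(116° − 44°) = 0.5174 I₀ · cos²(72°) = 0.04941 I₀.
After rotation:
I₁ = I₀ cos²(44° − 0°) = I₀ cos²(44°) = 0.5174 I₀.
I₂ = I₁ cos²(72° − 44°) = 0.5174 I₀ · cos²(28°) = 0.4034 I₀.
Ratio = 0.4034 / 0.04941 = 8.164.

I_new/I_old ≈ 8.16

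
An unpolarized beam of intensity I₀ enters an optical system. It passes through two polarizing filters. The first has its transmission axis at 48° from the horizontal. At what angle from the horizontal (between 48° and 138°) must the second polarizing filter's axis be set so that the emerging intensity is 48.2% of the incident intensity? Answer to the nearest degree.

θ ≈ 59°

Unpolarized light through the first polarizer → I₁ = ½ I₀, now polarized at 48°.
Need I₂/I₀ = 0.482, so cos²(θ − 48°) = 0.482 / 0.5 = 0.964.
θ − 48° = arccos(√0.964) = 10.9°, giving θ ≈ 48 + 10.9 = 58.9°.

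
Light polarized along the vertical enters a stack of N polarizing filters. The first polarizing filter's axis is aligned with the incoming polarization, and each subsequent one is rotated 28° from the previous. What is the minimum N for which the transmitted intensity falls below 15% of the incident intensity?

First polarizer is aligned with the polarization: full transmission.
Each further stage multiplies by cos²(28°) = 0.7796.
After N polarizers: T = 0.7796^(N−1). Require T < 0.15 ⇒ N−1 > ln(0.15)/ln(0.7796) = 7.62, so N−1 ≥ 8 and N = 9.
Check: N=9 gives T = 0.1364 < 0.15; N=8 gives T = 0.175.

N = 9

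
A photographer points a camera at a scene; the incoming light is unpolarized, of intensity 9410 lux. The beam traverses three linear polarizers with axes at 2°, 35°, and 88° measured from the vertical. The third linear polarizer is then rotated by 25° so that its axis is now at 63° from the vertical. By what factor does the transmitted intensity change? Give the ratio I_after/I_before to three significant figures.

I_new/I_old ≈ 2.15

Before rotation:
Unpolarized light through the first polarizer → I₁ = ½ I₀, now polarized at 2°.
I₂ = I₁ cos²(35° − 2°) = 0.5 I₀ · cos²(33°) = 0.3517 I₀.
I₃ = I₂ cos²(88° − 35°) = 0.3517 I₀ · cos²(53°) = 0.1274 I₀.
After rotation:
Unpolarized light through the first polarizer → I₁ = ½ I₀, now polarized at 2°.
I₂ = I₁ cos²(35° − 2°) = 0.5 I₀ · cos²(33°) = 0.3517 I₀.
I₃ = I₂ cos²(63° − 35°) = 0.3517 I₀ · cos²(28°) = 0.2742 I₀.
Ratio = 0.2742 / 0.1274 = 2.153.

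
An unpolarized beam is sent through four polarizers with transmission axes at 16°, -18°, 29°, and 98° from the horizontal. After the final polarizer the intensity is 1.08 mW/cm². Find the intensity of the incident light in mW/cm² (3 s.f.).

I₀ ≈ 52.6 mW/cm²

Unpolarized light through the first polarizer → I₁ = ½ I₀, now polarized at 16°.
I₂ = I₁ cos²(-18° − 16°) = 0.5 I₀ · cos²(34°) = 0.3437 I₀.
I₃ = I₂ cos²(29° + 18°) = 0.3437 I₀ · cos²(47°) = 0.1598 I₀.
I₄ = I₃ cos²(98° − 29°) = 0.1598 I₀ · cos²(69°) = 0.02053 I₀.
So 1.08 mW/cm² = 0.02053 I₀, giving I₀ = 1.08/0.02053 = 52.61 mW/cm².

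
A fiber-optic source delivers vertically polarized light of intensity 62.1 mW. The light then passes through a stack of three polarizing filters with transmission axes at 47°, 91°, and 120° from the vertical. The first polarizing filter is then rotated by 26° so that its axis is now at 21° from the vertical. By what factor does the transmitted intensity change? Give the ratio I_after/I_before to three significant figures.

Before rotation:
By Malus's law, I₁ = I₀ cos²(47° − 0°) = I₀ cos²(47°) = 0.4651 I₀.
I₂ = I₁ cos²(91° − 47°) = 0.4651 I₀ · cos²(44°) = 0.2407 I₀.
I₃ = I₂ cos²(120° − 91°) = 0.2407 I₀ · cos²(29°) = 0.1841 I₀.
After rotation:
I₁ = I₀ cos²(21° − 0°) = I₀ cos²(21°) = 0.8716 I₀.
I₂ = I₁ cos²(91° − 21°) = 0.8716 I₀ · cos²(70°) = 0.102 I₀.
I₃ = I₂ cos²(120° − 91°) = 0.102 I₀ · cos²(29°) = 0.07799 I₀.
Ratio = 0.07799 / 0.1841 = 0.4236.

I_new/I_old ≈ 0.424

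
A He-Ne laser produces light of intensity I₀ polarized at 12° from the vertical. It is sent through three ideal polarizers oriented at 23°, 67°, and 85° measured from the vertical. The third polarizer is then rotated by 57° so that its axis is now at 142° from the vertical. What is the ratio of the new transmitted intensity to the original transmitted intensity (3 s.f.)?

Before rotation:
I₁ = I₀ cos²(23° − 12°) = I₀ cos²(11°) = 0.9636 I₀.
I₂ = I₁ cos²(67° − 23°) = 0.9636 I₀ · cos²(44°) = 0.4986 I₀.
I₃ = I₂ cos²(85° − 67°) = 0.4986 I₀ · cos²(18°) = 0.451 I₀.
After rotation:
I₁ = I₀ cos²(23° − 12°) = I₀ cos²(11°) = 0.9636 I₀.
I₂ = I₁ cos²(67° − 23°) = 0.9636 I₀ · cos²(44°) = 0.4986 I₀.
I₃ = I₂ cos²(142° − 67°) = 0.4986 I₀ · cos²(75°) = 0.0334 I₀.
Ratio = 0.0334 / 0.451 = 0.07406.

I_new/I_old ≈ 0.0741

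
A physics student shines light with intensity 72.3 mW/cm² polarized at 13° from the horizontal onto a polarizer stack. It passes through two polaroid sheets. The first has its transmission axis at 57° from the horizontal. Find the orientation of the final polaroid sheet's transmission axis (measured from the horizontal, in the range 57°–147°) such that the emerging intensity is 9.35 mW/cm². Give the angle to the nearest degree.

θ ≈ 117°

I₁ = I₀ cos²(57° − 13°) = I₀ cos²(44°) = 0.5174 I₀.
Target fraction: 9.35 / 72.3 mW/cm² = 0.1293 of I₀.
Need I₂/I₀ = 0.1293, so cos²(θ − 57°) = 0.1293 / 0.5174 = 0.2499.
θ − 57° = arccos(√0.2499) = 60.0°, giving θ ≈ 57 + 60.0 = 117.0°.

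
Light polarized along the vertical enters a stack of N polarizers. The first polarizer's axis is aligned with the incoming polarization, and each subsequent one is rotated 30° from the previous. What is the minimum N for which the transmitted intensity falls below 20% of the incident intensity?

First polarizer is aligned with the polarization: full transmission.
Each further stage multiplies by cos²(30°) = 0.75.
After N polarizers: T = 0.75^(N−1). Require T < 0.20 ⇒ N−1 > ln(0.20)/ln(0.75) = 5.59, so N−1 ≥ 6 and N = 7.
Check: N=7 gives T = 0.178 < 0.20; N=6 gives T = 0.2373.

N = 7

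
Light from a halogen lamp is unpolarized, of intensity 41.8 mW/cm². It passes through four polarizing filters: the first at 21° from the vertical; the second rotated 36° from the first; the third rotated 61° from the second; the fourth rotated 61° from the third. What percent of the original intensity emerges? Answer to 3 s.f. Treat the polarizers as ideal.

≈ 1.81%

Unpolarized light through the first polarizer → I₁ = 41.8 mW/cm²/2 = 20.9 mW/cm², polarized at 21°.
I₂ = I₁ · cos²(36°) = 20.9 · 0.6545 = 13.68 mW/cm².
I₃ = I₂ · cos²(61°) = 13.68 · 0.235 = 3.215 mW/cm².
I₄ = I₃ · cos²(61°) = 3.215 · 0.235 = 0.7557 mW/cm².
That is 1.808% of the incident intensity.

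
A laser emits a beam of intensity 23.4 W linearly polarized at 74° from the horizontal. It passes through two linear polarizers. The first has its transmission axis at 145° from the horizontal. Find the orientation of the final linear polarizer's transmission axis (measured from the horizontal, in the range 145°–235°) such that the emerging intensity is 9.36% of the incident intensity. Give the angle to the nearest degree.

θ ≈ 165°

By Malus's law, I₁ = I₀ cos²(145° − 74°) = I₀ cos²(71°) = 0.106 I₀.
Need I₂/I₀ = 0.0936, so cos²(θ − 145°) = 0.0936 / 0.106 = 0.8831.
θ − 145° = arccos(√0.8831) = 20.0°, giving θ ≈ 145 + 20.0 = 165.0°.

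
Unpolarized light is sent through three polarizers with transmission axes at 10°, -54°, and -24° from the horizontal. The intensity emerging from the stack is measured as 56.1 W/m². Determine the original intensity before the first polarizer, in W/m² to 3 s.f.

I₀ ≈ 778 W/m²

Unpolarized light through the first polarizer → I₁ = ½ I₀, now polarized at 10°.
I₂ = I₁ cos²(-54° − 10°) = 0.5 I₀ · cos²(64°) = 0.09608 I₀.
I₃ = I₂ cos²(-24° + 54°) = 0.09608 I₀ · cos²(30°) = 0.07206 I₀.
So 56.1 W/m² = 0.07206 I₀, giving I₀ = 56.1/0.07206 = 778.5 W/m².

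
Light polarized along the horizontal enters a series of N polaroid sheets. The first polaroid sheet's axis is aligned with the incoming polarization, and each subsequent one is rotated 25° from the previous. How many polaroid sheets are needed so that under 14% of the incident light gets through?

First polarizer is aligned with the polarization: full transmission.
Each further stage multiplies by cos²(25°) = 0.8214.
After N polarizers: T = 0.8214^(N−1). Require T < 0.14 ⇒ N−1 > ln(0.14)/ln(0.8214) = 9.99, so N−1 ≥ 10 and N = 11.
Check: N=11 gives T = 0.1398 < 0.14; N=10 gives T = 0.1702.

N = 11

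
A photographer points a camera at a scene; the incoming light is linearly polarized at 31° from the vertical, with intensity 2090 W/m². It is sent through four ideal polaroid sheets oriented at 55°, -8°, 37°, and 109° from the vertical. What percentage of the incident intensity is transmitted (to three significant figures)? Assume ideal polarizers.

≈ 0.821%

I₁ = 2090 W/m² · cos²(24°) = 1744 W/m².
I₂ = I₁ · cos²(63°) = 1744 · 0.2061 = 359.5 W/m².
I₃ = I₂ · cos²(45°) = 359.5 · 0.5 = 179.8 W/m².
I₄ = I₃ · cos²(72°) = 179.8 · 0.09549 = 17.16 W/m².
That is 0.8213% of the incident intensity.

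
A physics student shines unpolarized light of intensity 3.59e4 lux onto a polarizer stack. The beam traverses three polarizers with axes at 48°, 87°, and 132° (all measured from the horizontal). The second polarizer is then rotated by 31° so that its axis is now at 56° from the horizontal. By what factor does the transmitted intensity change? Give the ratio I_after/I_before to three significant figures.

I_new/I_old ≈ 0.190

Before rotation:
Unpolarized light through the first polarizer → I₁ = ½ I₀, now polarized at 48°.
I₂ = I₁ cos²(87° − 48°) = 0.5 I₀ · cos²(39°) = 0.302 I₀.
I₃ = I₂ cos²(132° − 87°) = 0.302 I₀ · cos²(45°) = 0.151 I₀.
After rotation:
Unpolarized light through the first polarizer → I₁ = ½ I₀, now polarized at 48°.
I₂ = I₁ cos²(56° − 48°) = 0.5 I₀ · cos²(8°) = 0.4903 I₀.
I₃ = I₂ cos²(132° − 56°) = 0.4903 I₀ · cos²(76°) = 0.0287 I₀.
Ratio = 0.0287 / 0.151 = 0.1901.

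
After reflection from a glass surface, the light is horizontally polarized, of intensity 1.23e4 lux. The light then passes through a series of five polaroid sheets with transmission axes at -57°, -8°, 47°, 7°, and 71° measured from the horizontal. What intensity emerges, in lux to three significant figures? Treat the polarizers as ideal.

I ≈ 58.3 lux

I₁ = 1.23e4 lux · cos²(57°) = 3649 lux.
I₂ = I₁ · cos²(49°) = 3649 · 0.4304 = 1570 lux.
I₃ = I₂ · cos²(55°) = 1570 · 0.329 = 516.6 lux.
I₄ = I₃ · cos²(40°) = 516.6 · 0.5868 = 303.2 lux.
I₅ = I₄ · cos²(64°) = 303.2 · 0.1922 = 58.26 lux.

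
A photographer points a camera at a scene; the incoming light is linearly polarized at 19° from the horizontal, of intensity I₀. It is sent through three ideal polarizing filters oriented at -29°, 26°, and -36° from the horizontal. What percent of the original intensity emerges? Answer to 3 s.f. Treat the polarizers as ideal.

≈ 3.25%

By Malus's law, I₁ = I₀ cos²(-29° − 19°) = I₀ cos²(48°) = 0.4477 I₀.
I₂ = I₁ cos²(26° + 29°) = 0.4477 I₀ · cos²(55°) = 0.1473 I₀.
I₃ = I₂ cos²(-36° − 26°) = 0.1473 I₀ · cos²(62°) = 0.03247 I₀.
That is 3.247% of the incident intensity.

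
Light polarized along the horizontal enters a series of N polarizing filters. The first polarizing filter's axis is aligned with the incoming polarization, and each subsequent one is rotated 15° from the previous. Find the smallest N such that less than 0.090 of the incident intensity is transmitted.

First polarizer is aligned with the polarization: full transmission.
Each further stage multiplies by cos²(15°) = 0.933.
After N polarizers: T = 0.933^(N−1). Require T < 0.090 ⇒ N−1 > ln(0.090)/ln(0.933) = 34.73, so N−1 ≥ 35 and N = 36.
Check: N=36 gives T = 0.08832 < 0.090; N=35 gives T = 0.09466.

N = 36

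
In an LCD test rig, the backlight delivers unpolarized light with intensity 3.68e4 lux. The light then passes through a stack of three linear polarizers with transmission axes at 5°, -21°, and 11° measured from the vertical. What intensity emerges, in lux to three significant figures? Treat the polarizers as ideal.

I ≈ 1.07e4 lux

Unpolarized light through the first polarizer → I₁ = 3.68e4 lux/2 = 1.84e+04 lux, polarized at 5°.
I₂ = I₁ · cos²(26°) = 1.84e+04 · 0.8078 = 1.486e+04 lux.
I₃ = I₂ · cos²(32°) = 1.486e+04 · 0.7192 = 1.069e+04 lux.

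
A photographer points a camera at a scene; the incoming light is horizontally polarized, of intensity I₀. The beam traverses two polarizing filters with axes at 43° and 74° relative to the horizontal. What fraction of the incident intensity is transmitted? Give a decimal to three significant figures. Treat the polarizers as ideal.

≈ 0.393 I₀

I₁ = I₀ cos²(43° − 0°) = I₀ cos²(43°) = 0.5349 I₀.
I₂ = I₁ cos²(74° − 43°) = 0.5349 I₀ · cos²(31°) = 0.393 I₀.
Transmitted fraction = 0.393.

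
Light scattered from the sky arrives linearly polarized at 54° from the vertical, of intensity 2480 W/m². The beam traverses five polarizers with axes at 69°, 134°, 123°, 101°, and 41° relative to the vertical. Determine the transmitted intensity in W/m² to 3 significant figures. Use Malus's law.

I ≈ 85.6 W/m²

By Malus's law, I₁ = 2480 W/m² · cos²(15°) = 2314 W/m².
I₂ = I₁ · cos²(65°) = 2314 · 0.1786 = 413.3 W/m².
I₃ = I₂ · cos²(11°) = 413.3 · 0.9636 = 398.2 W/m².
I₄ = I₃ · cos²(22°) = 398.2 · 0.8597 = 342.3 W/m².
I₅ = I₄ · cos²(60°) = 342.3 · 0.25 = 85.59 W/m².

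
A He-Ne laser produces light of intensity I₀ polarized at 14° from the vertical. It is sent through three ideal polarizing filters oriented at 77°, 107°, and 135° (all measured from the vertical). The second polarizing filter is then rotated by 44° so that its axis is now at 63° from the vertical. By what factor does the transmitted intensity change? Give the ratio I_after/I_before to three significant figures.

Before rotation:
I₁ = I₀ cos²(77° − 14°) = I₀ cos²(63°) = 0.2061 I₀.
I₂ = I₁ cos²(107° − 77°) = 0.2061 I₀ · cos²(30°) = 0.1546 I₀.
I₃ = I₂ cos²(135° − 107°) = 0.1546 I₀ · cos²(28°) = 0.1205 I₀.
After rotation:
I₁ = I₀ cos²(77° − 14°) = I₀ cos²(63°) = 0.2061 I₀.
I₂ = I₁ cos²(63° − 77°) = 0.2061 I₀ · cos²(14°) = 0.194 I₀.
I₃ = I₂ cos²(135° − 63°) = 0.194 I₀ · cos²(72°) = 0.01853 I₀.
Ratio = 0.01853 / 0.1205 = 0.1538.

I_new/I_old ≈ 0.154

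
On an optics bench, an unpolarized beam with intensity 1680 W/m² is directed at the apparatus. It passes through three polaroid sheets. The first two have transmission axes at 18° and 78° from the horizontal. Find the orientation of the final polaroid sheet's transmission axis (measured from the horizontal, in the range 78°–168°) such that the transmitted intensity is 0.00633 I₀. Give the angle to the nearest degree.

θ ≈ 155°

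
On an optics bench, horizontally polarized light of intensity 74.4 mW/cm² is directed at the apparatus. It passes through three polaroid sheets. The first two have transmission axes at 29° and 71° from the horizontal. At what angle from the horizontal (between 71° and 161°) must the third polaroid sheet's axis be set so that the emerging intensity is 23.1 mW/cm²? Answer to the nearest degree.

θ ≈ 102°

I₁ = I₀ cos²(29° − 0°) = I₀ cos²(29°) = 0.765 I₀.
I₂ = I₁ cos²(71° − 29°) = 0.765 I₀ · cos²(42°) = 0.4225 I₀.
Target fraction: 23.1 / 74.4 mW/cm² = 0.3105 of I₀.
Need I₃/I₀ = 0.3105, so cos²(θ − 71°) = 0.3105 / 0.4225 = 0.7349.
θ − 71° = arccos(√0.7349) = 31.0°, giving θ ≈ 71 + 31.0 = 102.0°.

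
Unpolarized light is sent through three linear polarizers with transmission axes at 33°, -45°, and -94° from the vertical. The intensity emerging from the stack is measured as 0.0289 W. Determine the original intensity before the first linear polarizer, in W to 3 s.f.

Unpolarized light through the first polarizer → I₁ = ½ I₀, now polarized at 33°.
I₂ = I₁ cos²(-45° − 33°) = 0.5 I₀ · cos²(78°) = 0.02161 I₀.
I₃ = I₂ cos²(-94° + 45°) = 0.02161 I₀ · cos²(49°) = 0.009303 I₀.
So 0.0289 W = 0.009303 I₀, giving I₀ = 0.0289/0.009303 = 3.107 W.

I₀ ≈ 3.11 W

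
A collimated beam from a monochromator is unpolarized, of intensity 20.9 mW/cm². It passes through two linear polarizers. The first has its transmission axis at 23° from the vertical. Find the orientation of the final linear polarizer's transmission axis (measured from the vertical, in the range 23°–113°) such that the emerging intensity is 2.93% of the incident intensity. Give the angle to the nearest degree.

Unpolarized light through the first polarizer → I₁ = ½ I₀, now polarized at 23°.
Need I₂/I₀ = 0.0293, so cos²(θ − 23°) = 0.0293 / 0.5 = 0.0586.
θ − 23° = arccos(√0.0586) = 76.0°, giving θ ≈ 23 + 76.0 = 99.0°.

θ ≈ 99°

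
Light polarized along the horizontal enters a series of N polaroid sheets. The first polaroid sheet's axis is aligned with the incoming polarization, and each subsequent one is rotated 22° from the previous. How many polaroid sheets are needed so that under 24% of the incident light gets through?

First polarizer is aligned with the polarization: full transmission.
Each further stage multiplies by cos²(22°) = 0.8597.
After N polarizers: T = 0.8597^(N−1). Require T < 0.24 ⇒ N−1 > ln(0.24)/ln(0.8597) = 9.44, so N−1 ≥ 10 and N = 11.
Check: N=11 gives T = 0.2205 < 0.24; N=10 gives T = 0.2564.

N = 11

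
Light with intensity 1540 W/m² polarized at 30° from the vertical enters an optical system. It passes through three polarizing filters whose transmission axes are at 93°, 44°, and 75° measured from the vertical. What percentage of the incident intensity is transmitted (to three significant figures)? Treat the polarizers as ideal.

I₁ = 1540 W/m² · cos²(63°) = 317.4 W/m².
I₂ = I₁ · cos²(49°) = 317.4 · 0.4304 = 136.6 W/m².
I₃ = I₂ · cos²(31°) = 136.6 · 0.7347 = 100.4 W/m².
That is 6.518% of the incident intensity.

≈ 6.52%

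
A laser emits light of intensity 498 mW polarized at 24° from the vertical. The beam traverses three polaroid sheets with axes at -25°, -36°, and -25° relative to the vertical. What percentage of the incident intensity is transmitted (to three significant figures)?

By Malus's law, I₁ = 498 mW · cos²(49°) = 214.3 mW.
I₂ = I₁ · cos²(11°) = 214.3 · 0.9636 = 206.5 mW.
I₃ = I₂ · cos²(11°) = 206.5 · 0.9636 = 199 mW.
That is 39.96% of the incident intensity.

≈ 40.0%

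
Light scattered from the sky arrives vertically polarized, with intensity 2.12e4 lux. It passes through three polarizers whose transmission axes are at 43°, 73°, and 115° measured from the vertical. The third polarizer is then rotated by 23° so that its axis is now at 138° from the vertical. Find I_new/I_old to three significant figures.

I_new/I_old ≈ 0.323

Before rotation:
I₁ = I₀ cos²(43° − 0°) = I₀ cos²(43°) = 0.5349 I₀.
I₂ = I₁ cos²(73° − 43°) = 0.5349 I₀ · cos²(30°) = 0.4012 I₀.
I₃ = I₂ cos²(115° − 73°) = 0.4012 I₀ · cos²(42°) = 0.2215 I₀.
After rotation:
I₁ = I₀ cos²(43° − 0°) = I₀ cos²(43°) = 0.5349 I₀.
I₂ = I₁ cos²(73° − 43°) = 0.5349 I₀ · cos²(30°) = 0.4012 I₀.
I₃ = I₂ cos²(138° − 73°) = 0.4012 I₀ · cos²(65°) = 0.07165 I₀.
Ratio = 0.07165 / 0.2215 = 0.3234.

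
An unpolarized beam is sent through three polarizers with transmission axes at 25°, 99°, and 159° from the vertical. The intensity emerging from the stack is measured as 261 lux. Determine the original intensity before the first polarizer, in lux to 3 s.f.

I₀ ≈ 2.75e4 lux

Unpolarized light through the first polarizer → I₁ = ½ I₀, now polarized at 25°.
I₂ = I₁ cos²(99° − 25°) = 0.5 I₀ · cos²(74°) = 0.03799 I₀.
I₃ = I₂ cos²(159° − 99°) = 0.03799 I₀ · cos²(60°) = 0.009497 I₀.
So 261 lux = 0.009497 I₀, giving I₀ = 261/0.009497 = 2.748e+04 lux.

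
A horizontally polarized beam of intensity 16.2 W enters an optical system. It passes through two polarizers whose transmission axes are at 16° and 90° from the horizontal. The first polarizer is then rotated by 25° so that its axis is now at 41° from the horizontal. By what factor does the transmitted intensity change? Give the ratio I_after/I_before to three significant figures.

I_new/I_old ≈ 3.49

Before rotation:
By Malus's law, I₁ = I₀ cos²(16° − 0°) = I₀ cos²(16°) = 0.924 I₀.
I₂ = I₁ cos²(90° − 16°) = 0.924 I₀ · cos²(74°) = 0.0702 I₀.
After rotation:
I₁ = I₀ cos²(41° − 0°) = I₀ cos²(41°) = 0.5696 I₀.
I₂ = I₁ cos²(90° − 41°) = 0.5696 I₀ · cos²(49°) = 0.2452 I₀.
Ratio = 0.2452 / 0.0702 = 3.492.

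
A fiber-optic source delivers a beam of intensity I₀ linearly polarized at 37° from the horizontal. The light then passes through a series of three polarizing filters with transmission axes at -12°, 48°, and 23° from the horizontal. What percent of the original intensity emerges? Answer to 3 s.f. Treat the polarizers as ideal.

≈ 8.84%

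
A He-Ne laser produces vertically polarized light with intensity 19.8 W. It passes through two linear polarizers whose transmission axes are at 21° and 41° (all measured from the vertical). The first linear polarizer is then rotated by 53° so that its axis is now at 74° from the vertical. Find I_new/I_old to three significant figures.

I_new/I_old ≈ 0.0694

Before rotation:
By Malus's law, I₁ = I₀ cos²(21° − 0°) = I₀ cos²(21°) = 0.8716 I₀.
I₂ = I₁ cos²(41° − 21°) = 0.8716 I₀ · cos²(20°) = 0.7696 I₀.
After rotation:
I₁ = I₀ cos²(74° − 0°) = I₀ cos²(74°) = 0.07598 I₀.
I₂ = I₁ cos²(41° − 74°) = 0.07598 I₀ · cos²(33°) = 0.05344 I₀.
Ratio = 0.05344 / 0.7696 = 0.06944.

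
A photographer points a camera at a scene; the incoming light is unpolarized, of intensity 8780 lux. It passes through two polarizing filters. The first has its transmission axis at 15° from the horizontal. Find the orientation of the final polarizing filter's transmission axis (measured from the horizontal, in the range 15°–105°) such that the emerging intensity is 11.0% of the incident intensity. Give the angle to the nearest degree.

Unpolarized light through the first polarizer → I₁ = ½ I₀, now polarized at 15°.
Need I₂/I₀ = 0.11, so cos²(θ − 15°) = 0.11 / 0.5 = 0.22.
θ − 15° = arccos(√0.22) = 62.0°, giving θ ≈ 15 + 62.0 = 77.0°.

θ ≈ 77°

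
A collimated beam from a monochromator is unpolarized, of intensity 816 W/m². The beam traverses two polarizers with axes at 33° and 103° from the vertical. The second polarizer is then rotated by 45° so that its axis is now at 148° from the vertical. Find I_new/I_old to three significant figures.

Before rotation:
Unpolarized light through the first polarizer → I₁ = ½ I₀, now polarized at 33°.
I₂ = I₁ cos²(103° − 33°) = 0.5 I₀ · cos²(70°) = 0.05849 I₀.
After rotation:
Unpolarized light through the first polarizer → I₁ = ½ I₀, now polarized at 33°.
Angle between axes 1 and 2: 65°. I₂ = 0.5 I₀ · cos²(65°) = 0.0893 I₀.
Ratio = 0.0893 / 0.05849 = 1.527.

I_new/I_old ≈ 1.53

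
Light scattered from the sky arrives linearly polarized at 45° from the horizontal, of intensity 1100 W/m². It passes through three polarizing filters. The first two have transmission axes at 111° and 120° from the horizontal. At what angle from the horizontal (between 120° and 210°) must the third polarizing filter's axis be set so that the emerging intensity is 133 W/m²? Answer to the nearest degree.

θ ≈ 150°

I₁ = I₀ cos²(111° − 45°) = I₀ cos²(66°) = 0.1654 I₀.
I₂ = I₁ cos²(120° − 111°) = 0.1654 I₀ · cos²(9°) = 0.1614 I₀.
Target fraction: 133 / 1100 W/m² = 0.1209 of I₀.
Need I₃/I₀ = 0.1209, so cos²(θ − 120°) = 0.1209 / 0.1614 = 0.7492.
θ − 120° = arccos(√0.7492) = 30.1°, giving θ ≈ 120 + 30.1 = 150.1°.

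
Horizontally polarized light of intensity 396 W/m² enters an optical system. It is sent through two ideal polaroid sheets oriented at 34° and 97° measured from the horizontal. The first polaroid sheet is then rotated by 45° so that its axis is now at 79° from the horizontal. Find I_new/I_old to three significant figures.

I_new/I_old ≈ 0.232

Before rotation:
By Malus's law, I₁ = I₀ cos²(34° − 0°) = I₀ cos²(34°) = 0.6873 I₀.
I₂ = I₁ cos²(97° − 34°) = 0.6873 I₀ · cos²(63°) = 0.1417 I₀.
After rotation:
I₁ = I₀ cos²(79° − 0°) = I₀ cos²(79°) = 0.03641 I₀.
I₂ = I₁ cos²(97° − 79°) = 0.03641 I₀ · cos²(18°) = 0.03293 I₀.
Ratio = 0.03293 / 0.1417 = 0.2325.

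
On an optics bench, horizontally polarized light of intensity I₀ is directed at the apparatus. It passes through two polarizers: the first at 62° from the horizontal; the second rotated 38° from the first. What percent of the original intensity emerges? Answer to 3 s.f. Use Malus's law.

≈ 13.7%

By Malus's law, I₁ = I₀ cos²(62° − 0°) = I₀ cos²(62°) = 0.2204 I₀.
I₂ = I₁ cos²(38°) = 0.2204 · 0.621 I₀ = 0.1369 I₀.
That is 13.69% of the incident intensity.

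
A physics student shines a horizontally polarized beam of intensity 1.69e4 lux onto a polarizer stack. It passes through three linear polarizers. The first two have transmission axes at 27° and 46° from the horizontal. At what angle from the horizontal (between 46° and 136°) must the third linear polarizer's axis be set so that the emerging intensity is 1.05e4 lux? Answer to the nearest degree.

By Malus's law, I₁ = I₀ cos²(27° − 0°) = I₀ cos²(27°) = 0.7939 I₀.
I₂ = I₁ cos²(46° − 27°) = 0.7939 I₀ · cos²(19°) = 0.7097 I₀.
Target fraction: 1.05e4 / 1.69e4 lux = 0.6213 of I₀.
Need I₃/I₀ = 0.6213, so cos²(θ − 46°) = 0.6213 / 0.7097 = 0.8754.
θ − 46° = arccos(√0.8754) = 20.7°, giving θ ≈ 46 + 20.7 = 66.7°.

θ ≈ 67°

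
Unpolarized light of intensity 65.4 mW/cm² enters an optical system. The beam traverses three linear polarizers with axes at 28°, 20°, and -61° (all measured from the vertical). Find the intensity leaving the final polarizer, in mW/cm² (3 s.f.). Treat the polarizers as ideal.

I ≈ 0.785 mW/cm²

Unpolarized light through the first polarizer → I₁ = 65.4 mW/cm²/2 = 32.7 mW/cm², polarized at 28°.
I₂ = I₁ · cos²(8°) = 32.7 · 0.9806 = 32.07 mW/cm².
I₃ = I₂ · cos²(81°) = 32.07 · 0.02447 = 0.7847 mW/cm².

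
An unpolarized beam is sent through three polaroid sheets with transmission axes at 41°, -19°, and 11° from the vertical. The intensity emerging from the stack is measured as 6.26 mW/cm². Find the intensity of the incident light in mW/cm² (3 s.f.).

I₀ ≈ 66.8 mW/cm²

Unpolarized light through the first polarizer → I₁ = ½ I₀, now polarized at 41°.
I₂ = I₁ cos²(-19° − 41°) = 0.5 I₀ · cos²(60°) = 0.125 I₀.
I₃ = I₂ cos²(11° + 19°) = 0.125 I₀ · cos²(30°) = 0.09375 I₀.
So 6.26 mW/cm² = 0.09375 I₀, giving I₀ = 6.26/0.09375 = 66.77 mW/cm².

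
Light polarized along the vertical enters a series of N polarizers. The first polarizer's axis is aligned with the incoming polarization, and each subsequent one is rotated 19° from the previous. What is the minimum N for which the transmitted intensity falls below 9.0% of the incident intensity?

First polarizer is aligned with the polarization: full transmission.
Each further stage multiplies by cos²(19°) = 0.894.
After N polarizers: T = 0.894^(N−1). Require T < 0.090 ⇒ N−1 > ln(0.090)/ln(0.894) = 21.49, so N−1 ≥ 22 and N = 23.
Check: N=23 gives T = 0.08501 < 0.090; N=22 gives T = 0.09509.

N = 23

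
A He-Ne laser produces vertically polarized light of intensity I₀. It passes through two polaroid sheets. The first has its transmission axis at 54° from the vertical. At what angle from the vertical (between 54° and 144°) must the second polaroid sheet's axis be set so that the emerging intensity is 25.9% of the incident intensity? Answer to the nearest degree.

I₁ = I₀ cos²(54° − 0°) = I₀ cos²(54°) = 0.3455 I₀.
Need I₂/I₀ = 0.259, so cos²(θ − 54°) = 0.259 / 0.3455 = 0.7497.
θ − 54° = arccos(√0.7497) = 30.0°, giving θ ≈ 54 + 30.0 = 84.0°.

θ ≈ 84°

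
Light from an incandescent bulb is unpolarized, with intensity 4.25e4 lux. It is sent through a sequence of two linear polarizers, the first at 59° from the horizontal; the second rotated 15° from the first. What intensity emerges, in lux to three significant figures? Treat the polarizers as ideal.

Unpolarized light through the first polarizer → I₁ = 4.25e4 lux/2 = 2.125e+04 lux, polarized at 59°.
I₂ = I₁ · cos²(15°) = 2.125e+04 · 0.933 = 1.983e+04 lux.

I ≈ 1.98e4 lux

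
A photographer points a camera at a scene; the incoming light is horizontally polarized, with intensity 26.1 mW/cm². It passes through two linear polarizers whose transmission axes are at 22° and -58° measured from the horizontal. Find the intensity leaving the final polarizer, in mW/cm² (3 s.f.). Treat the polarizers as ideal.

I₁ = 26.1 mW/cm² · cos²(22°) = 22.44 mW/cm².
I₂ = I₁ · cos²(80°) = 22.44 · 0.03015 = 0.6766 mW/cm².

I ≈ 0.677 mW/cm²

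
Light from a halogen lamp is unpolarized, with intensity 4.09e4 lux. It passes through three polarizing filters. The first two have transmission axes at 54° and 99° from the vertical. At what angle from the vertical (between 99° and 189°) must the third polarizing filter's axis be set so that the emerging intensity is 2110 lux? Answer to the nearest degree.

θ ≈ 162°

Unpolarized light through the first polarizer → I₁ = ½ I₀, now polarized at 54°.
I₂ = I₁ cos²(99° − 54°) = 0.5 I₀ · cos²(45°) = 0.25 I₀.
Target fraction: 2110 / 4.09e4 lux = 0.05159 of I₀.
Need I₃/I₀ = 0.05159, so cos²(θ − 99°) = 0.05159 / 0.25 = 0.2064.
θ − 99° = arccos(√0.2064) = 63.0°, giving θ ≈ 99 + 63.0 = 162.0°.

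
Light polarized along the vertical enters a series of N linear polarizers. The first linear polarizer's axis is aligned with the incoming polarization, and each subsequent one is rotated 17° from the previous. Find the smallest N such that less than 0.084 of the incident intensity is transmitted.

N = 29

First polarizer is aligned with the polarization: full transmission.
Each further stage multiplies by cos²(17°) = 0.9145.
After N polarizers: T = 0.9145^(N−1). Require T < 0.084 ⇒ N−1 > ln(0.084)/ln(0.9145) = 27.72, so N−1 ≥ 28 and N = 29.
Check: N=29 gives T = 0.08192 < 0.084; N=28 gives T = 0.08958.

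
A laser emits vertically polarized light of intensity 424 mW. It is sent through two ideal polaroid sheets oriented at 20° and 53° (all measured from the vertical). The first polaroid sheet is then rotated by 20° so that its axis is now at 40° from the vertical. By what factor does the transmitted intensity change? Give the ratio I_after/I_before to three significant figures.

I_new/I_old ≈ 0.897

Before rotation:
By Malus's law, I₁ = I₀ cos²(20° − 0°) = I₀ cos²(20°) = 0.883 I₀.
I₂ = I₁ cos²(53° − 20°) = 0.883 I₀ · cos²(33°) = 0.6211 I₀.
After rotation:
I₁ = I₀ cos²(40° − 0°) = I₀ cos²(40°) = 0.5868 I₀.
I₂ = I₁ cos²(53° − 40°) = 0.5868 I₀ · cos²(13°) = 0.5571 I₀.
Ratio = 0.5571 / 0.6211 = 0.897.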